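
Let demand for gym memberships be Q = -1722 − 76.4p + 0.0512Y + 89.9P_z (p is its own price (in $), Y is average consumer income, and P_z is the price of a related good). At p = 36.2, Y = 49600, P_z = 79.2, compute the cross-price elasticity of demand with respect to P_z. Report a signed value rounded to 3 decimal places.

At the given values, Q = -1722 − 76.4(36.2) + 0.0512(49600) + 89.9(79.2) = 5171.92.
∂Q/∂P_z = 89.9.
E = (89.9) × (79.2/5171.92) = 1.37668…

1.377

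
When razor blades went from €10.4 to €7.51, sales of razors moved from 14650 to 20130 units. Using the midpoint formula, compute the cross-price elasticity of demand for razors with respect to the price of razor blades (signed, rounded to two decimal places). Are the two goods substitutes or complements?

-0.98; complements

%ΔQ_{razors} = (20130 − 14650)/avg = 5480/17390 = 0.315123…
%ΔP_{razor blades} = (7.51 − 10.4)/avg = -2.89/8.955 = -0.322724…
E_cross = (5480/17390) / (-2.89/8.955) = -0.9764…
E_cross < 0 ⇒ the goods are complements.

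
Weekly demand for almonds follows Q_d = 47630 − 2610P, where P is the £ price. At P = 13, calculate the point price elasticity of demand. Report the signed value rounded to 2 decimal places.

-2.48

dQ_d/dP = −2610. At P = 13, Q_d = 47630 − 2610(13) = 13700.
Ed = (dQ_d/dP)·(P/Q_d) = −2610 × (13/13700) = -2.4766…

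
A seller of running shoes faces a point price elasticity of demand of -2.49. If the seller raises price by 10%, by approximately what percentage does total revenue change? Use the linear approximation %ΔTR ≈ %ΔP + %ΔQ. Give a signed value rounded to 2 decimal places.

-14.90%

%ΔQ ≈ Ed × %ΔP = (-2.49) × (+10%) = -24.9000%
%ΔTR ≈ %ΔP + %ΔQ = (+10%) + (-24.9000%) = -14.9000%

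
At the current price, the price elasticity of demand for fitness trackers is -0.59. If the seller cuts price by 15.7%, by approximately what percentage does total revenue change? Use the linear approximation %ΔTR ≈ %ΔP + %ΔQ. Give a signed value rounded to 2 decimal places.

%ΔQ ≈ Ed × %ΔP = (-0.59) × (-15.7%) = +9.2630%
%ΔTR ≈ %ΔP + %ΔQ = (-15.7%) + (+9.2630%) = -6.4370%

-6.44%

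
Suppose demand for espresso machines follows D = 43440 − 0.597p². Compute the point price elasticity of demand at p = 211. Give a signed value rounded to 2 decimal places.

-3.15

dD/dp = −2·0.597·p = -251.934. At p = 211, D = 16860.963.
Ed = (dD/dp)·(p/D) = (-251.934) × (211/16860.963) = -3.1527…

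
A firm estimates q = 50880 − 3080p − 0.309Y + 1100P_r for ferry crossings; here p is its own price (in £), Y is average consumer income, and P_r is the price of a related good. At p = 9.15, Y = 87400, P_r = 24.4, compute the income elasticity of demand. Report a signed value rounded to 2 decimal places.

-1.20

At the given values, q = 50880 − 3080(9.15) − 0.309(87400) + 1100(24.4) = 22531.4.
∂q/∂Y = -0.309.
E = (-0.309) × (87400/22531.4) = -1.1986…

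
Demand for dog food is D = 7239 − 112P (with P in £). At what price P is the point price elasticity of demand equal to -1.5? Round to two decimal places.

38.78

Ed = −112P/(7239 − 112P). Set this equal to -1.5:
112P = 1.5·(7239 − 112P) ⇒ 112P(1 + 1.5) = 1.5·7239
P = 1.5·7239 / (112·2.5) = 38.7803…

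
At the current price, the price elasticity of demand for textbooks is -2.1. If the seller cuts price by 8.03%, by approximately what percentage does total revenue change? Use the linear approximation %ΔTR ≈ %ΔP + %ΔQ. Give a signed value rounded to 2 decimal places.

+8.83%

%ΔQ ≈ Ed × %ΔP = (-2.1) × (-8.03%) = +16.8630%
%ΔTR ≈ %ΔP + %ΔQ = (-8.03%) + (+16.8630%) = +8.8330%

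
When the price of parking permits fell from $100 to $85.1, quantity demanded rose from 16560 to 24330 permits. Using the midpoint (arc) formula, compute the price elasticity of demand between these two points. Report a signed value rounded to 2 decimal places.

%ΔQ = (24330 − 16560) / [(16560 + 24330)/2] = 7770/20445 = 0.380044…
%ΔP = (85.1 − 100) / [(100 + 85.1)/2] = -14.9/92.55 = -0.160994…
Arc Ed = %ΔQ / %ΔP = (7770/20445) / (-14.9/92.55) = -2.3606…

-2.36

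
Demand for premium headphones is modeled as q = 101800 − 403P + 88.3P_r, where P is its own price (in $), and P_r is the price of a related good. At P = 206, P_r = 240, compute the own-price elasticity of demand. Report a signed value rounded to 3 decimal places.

-2.077

At the given values, q = 101800 − 403(206) + 88.3(240) = 39974.
∂q/∂P = −403.
E = (-403) × (206/39974) = -2.07679…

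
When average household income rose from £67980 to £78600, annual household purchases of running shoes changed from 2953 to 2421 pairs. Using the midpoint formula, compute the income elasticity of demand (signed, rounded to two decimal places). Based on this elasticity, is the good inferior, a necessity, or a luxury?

%ΔQ = (2421 − 2953)/[( 2953 + 2421)/2] = -532/2687 = -0.197990…
%ΔIncome = (78600 − 67980)/[( 67980 + 78600)/2] = 10620/73290 = 0.144903…
E_income = (-532/2687) / (10620/73290) = -1.3663…
E_income < 0 ⇒ inferior good.

-1.37; inferior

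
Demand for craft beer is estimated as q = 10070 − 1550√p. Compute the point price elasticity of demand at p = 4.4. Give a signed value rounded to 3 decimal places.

dq/dp = −1550/(2√p) = -369.467. At p = 4.4, q = 6818.69.
Ed = (dq/dp)·(p/q) = (-369.467) × (4.4/6818.69) = -0.23841…

-0.238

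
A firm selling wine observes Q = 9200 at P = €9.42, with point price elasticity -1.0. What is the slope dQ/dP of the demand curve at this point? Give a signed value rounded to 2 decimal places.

Ed = (dQ/dP)·(P/Q) ⇒ dQ/dP = Ed·Q/P = (-1.0)·9200/9.42 = -976.6454…

-976.65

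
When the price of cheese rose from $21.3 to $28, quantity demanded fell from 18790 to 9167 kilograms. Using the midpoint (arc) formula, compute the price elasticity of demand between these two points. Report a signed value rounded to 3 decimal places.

-2.533

%ΔQ = (9167 − 18790) / [(18790 + 9167)/2] = -9623/13978.5 = -0.688414…
%ΔP = (28 − 21.3) / [(21.3 + 28)/2] = 6.7/24.65 = 0.271805…
Arc Ed = %ΔQ / %ΔP = (-9623/13978.5) / (6.7/24.65) = -2.53274…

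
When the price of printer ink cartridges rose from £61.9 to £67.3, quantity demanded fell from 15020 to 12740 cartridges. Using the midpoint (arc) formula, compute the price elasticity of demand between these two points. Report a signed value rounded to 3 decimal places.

-1.965

%ΔQ = (12740 − 15020) / [(15020 + 12740)/2] = -2280/13880 = -0.164265…
%ΔP = (67.3 − 61.9) / [(61.9 + 67.3)/2] = 5.4/64.6 = 0.083591…
Arc Ed = %ΔQ / %ΔP = (-2280/13880) / (5.4/64.6) = -1.96509…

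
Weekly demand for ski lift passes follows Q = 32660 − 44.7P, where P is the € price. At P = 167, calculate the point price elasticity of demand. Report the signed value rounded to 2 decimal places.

-0.30

dQ/dP = −44.7. At P = 167, Q = 32660 − 44.7(167) = 25195.1.
Ed = (dQ/dP)·(P/Q) = −44.7 × (167/25195.1) = -0.2962…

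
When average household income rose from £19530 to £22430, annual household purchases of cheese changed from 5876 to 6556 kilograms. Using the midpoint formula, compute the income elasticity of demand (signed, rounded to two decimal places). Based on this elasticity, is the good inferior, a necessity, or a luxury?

0.79; necessity

%ΔQ = (6556 − 5876)/[( 5876 + 6556)/2] = 680/6216 = 0.109395…
%ΔIncome = (22430 − 19530)/[( 19530 + 22430)/2] = 2900/20980 = 0.138226…
E_income = (680/6216) / (2900/20980) = 0.7914…
0 < E_income < 1 ⇒ normal good, necessity.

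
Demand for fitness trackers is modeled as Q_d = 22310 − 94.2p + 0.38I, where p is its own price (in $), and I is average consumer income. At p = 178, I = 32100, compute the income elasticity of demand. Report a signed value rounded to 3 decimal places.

0.688

At the given values, Q_d = 22310 − 94.2(178) + 0.38(32100) = 17740.4.
∂Q_d/∂I = 0.38.
E = (0.38) × (32100/17740.4) = 0.68758…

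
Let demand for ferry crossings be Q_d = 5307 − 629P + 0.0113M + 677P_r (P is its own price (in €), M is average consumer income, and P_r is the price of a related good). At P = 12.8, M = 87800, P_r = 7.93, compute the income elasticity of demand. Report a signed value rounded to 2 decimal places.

0.27

At the given values, Q_d = 5307 − 629(12.8) + 0.0113(87800) + 677(7.93) = 3616.55.
∂Q_d/∂M = 0.0113.
E = (0.0113) × (87800/3616.55) = 0.2743…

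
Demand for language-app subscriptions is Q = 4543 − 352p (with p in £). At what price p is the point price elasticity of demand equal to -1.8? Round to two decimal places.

Ed = −352p/(4543 − 352p). Set this equal to -1.8:
352p = 1.8·(4543 − 352p) ⇒ 352p(1 + 1.8) = 1.8·4543
p = 1.8·4543 / (352·2.8) = 8.2968…

8.30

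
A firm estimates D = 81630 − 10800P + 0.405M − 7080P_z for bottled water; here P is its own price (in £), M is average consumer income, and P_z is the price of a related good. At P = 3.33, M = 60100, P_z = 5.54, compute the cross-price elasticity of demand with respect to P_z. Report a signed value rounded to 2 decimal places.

At the given values, D = 81630 − 10800(3.33) + 0.405(60100) − 7080(5.54) = 30783.3.
∂D/∂P_z = -7080.
E = (-7080) × (5.54/30783.3) = -1.2741…

-1.27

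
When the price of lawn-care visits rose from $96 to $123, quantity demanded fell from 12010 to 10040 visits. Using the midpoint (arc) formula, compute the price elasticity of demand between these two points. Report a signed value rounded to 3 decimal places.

-0.725

%ΔQ = (10040 − 12010) / [(12010 + 10040)/2] = -1970/11025 = -0.178684…
%ΔP = (123 − 96) / [(96 + 123)/2] = 27/109.5 = 0.246575…
Arc Ed = %ΔQ / %ΔP = (-1970/11025) / (27/109.5) = -0.72466…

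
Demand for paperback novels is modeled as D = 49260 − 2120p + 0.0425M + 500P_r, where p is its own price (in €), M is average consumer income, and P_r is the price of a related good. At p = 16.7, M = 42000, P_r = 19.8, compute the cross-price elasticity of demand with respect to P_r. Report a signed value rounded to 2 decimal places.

At the given values, D = 49260 − 2120(16.7) + 0.0425(42000) + 500(19.8) = 25541.
∂D/∂P_r = 500.
E = (500) × (19.8/25541) = 0.3876…

0.39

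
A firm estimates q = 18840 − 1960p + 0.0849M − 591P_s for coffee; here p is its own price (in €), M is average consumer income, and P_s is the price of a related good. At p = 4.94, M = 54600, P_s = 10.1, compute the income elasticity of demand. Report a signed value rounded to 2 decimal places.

At the given values, q = 18840 − 1960(4.94) + 0.0849(54600) − 591(10.1) = 7824.04.
∂q/∂M = 0.0849.
E = (0.0849) × (54600/7824.04) = 0.5924…

0.59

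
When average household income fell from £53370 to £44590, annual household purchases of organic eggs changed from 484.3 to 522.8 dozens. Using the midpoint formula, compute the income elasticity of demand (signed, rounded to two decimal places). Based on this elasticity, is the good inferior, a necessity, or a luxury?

-0.43; inferior

%ΔQ = (522.8 − 484.3)/[( 484.3 + 522.8)/2] = 38.5/503.55 = 0.076457…
%ΔIncome = (44590 − 53370)/[( 53370 + 44590)/2] = -8780/48980 = -0.179256…
E_income = (38.5/503.55) / (-8780/48980) = -0.4265…
E_income < 0 ⇒ inferior good.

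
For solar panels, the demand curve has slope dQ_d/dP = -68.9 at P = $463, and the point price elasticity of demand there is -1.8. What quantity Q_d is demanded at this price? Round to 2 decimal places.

17722.61

Ed = (dQ_d/dP)·(P/Q_d) ⇒ Q_d = (dQ_d/dP)·P/Ed = (-68.9)·463/(-1.8) = 17722.6111…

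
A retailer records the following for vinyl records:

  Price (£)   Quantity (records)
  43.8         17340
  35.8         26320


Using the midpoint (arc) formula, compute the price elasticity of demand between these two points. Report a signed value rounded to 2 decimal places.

%ΔQ = (26320 − 17340) / [(17340 + 26320)/2] = 8980/21830 = 0.411360…
%ΔP = (35.8 − 43.8) / [(43.8 + 35.8)/2] = -8/39.8 = -0.201005…
Arc Ed = %ΔQ / %ΔP = (8980/21830) / (-8/39.8) = -2.0465…

-2.05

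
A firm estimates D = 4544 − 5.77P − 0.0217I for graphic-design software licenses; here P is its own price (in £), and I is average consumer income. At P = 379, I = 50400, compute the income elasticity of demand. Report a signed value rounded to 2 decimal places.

-0.87

At the given values, D = 4544 − 5.77(379) − 0.0217(50400) = 1263.49.
∂D/∂I = -0.0217.
E = (-0.0217) × (50400/1263.49) = -0.8656…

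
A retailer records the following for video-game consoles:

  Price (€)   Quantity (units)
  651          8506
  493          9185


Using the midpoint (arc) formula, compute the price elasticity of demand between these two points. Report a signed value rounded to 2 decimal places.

-0.28

%ΔQ = (9185 − 8506) / [(8506 + 9185)/2] = 679/8845.5 = 0.076762…
%ΔP = (493 − 651) / [(651 + 493)/2] = -158/572 = -0.276223…
Arc Ed = %ΔQ / %ΔP = (679/8845.5) / (-158/572) = -0.2778…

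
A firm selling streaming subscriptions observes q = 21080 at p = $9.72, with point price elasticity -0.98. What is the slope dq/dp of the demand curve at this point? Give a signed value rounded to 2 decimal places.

Ed = (dq/dp)·(p/q) ⇒ dq/dp = Ed·q/p = (-0.98)·21080/9.72 = -2125.3497…

-2125.35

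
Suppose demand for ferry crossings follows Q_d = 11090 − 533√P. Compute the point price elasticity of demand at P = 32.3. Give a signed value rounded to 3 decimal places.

dQ_d/dP = −533/(2√P) = -46.8917. At P = 32.3, Q_d = 8060.8.
Ed = (dQ_d/dP)·(P/Q_d) = (-46.8917) × (32.3/8060.8) = -0.18789…

-0.188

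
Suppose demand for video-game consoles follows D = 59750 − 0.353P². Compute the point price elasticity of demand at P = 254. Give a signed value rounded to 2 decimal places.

dD/dP = −2·0.353·P = -179.324. At P = 254, D = 36975.852.
Ed = (dD/dP)·(P/D) = (-179.324) × (254/36975.852) = -1.2318…

-1.23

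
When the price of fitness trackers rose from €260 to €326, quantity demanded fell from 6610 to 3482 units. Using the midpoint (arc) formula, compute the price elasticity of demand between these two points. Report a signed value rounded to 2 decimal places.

-2.75

%ΔQ = (3482 − 6610) / [(6610 + 3482)/2] = -3128/5046 = -0.619896…
%ΔP = (326 − 260) / [(260 + 326)/2] = 66/293 = 0.225255…
Arc Ed = %ΔQ / %ΔP = (-3128/5046) / (66/293) = -2.7519…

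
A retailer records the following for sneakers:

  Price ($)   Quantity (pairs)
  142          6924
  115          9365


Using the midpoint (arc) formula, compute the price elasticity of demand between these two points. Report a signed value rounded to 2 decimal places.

%ΔQ = (9365 − 6924) / [(6924 + 9365)/2] = 2441/8144.5 = 0.299711…
%ΔP = (115 − 142) / [(142 + 115)/2] = -27/128.5 = -0.210116…
Arc Ed = %ΔQ / %ΔP = (2441/8144.5) / (-27/128.5) = -1.4264…

-1.43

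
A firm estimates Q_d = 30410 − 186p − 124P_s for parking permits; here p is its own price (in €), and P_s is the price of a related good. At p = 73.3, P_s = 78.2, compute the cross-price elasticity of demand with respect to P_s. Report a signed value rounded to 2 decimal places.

-1.37

At the given values, Q_d = 30410 − 186(73.3) − 124(78.2) = 7079.4.
∂Q_d/∂P_s = -124.
E = (-124) × (78.2/7079.4) = -1.3697…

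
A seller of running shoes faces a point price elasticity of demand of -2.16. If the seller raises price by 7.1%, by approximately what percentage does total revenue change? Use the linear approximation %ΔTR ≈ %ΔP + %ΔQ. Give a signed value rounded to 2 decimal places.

%ΔQ ≈ Ed × %ΔP = (-2.16) × (+7.1%) = -15.3360%
%ΔTR ≈ %ΔP + %ΔQ = (+7.1%) + (-15.3360%) = -8.2360%

-8.24%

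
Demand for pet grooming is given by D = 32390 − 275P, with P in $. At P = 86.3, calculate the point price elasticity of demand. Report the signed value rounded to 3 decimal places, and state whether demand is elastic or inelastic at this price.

dD/dP = −275. At P = 86.3, D = 32390 − 275(86.3) = 8657.5.
Ed = (dD/dP)·(P/D) = −275 × (86.3/8657.5) = -2.74126…
|Ed| = 2.741 > 1, so demand is elastic.

-2.741; elastic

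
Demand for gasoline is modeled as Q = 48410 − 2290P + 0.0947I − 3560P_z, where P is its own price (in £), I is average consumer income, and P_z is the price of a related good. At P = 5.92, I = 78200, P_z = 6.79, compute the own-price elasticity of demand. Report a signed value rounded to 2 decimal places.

At the given values, Q = 48410 − 2290(5.92) + 0.0947(78200) − 3560(6.79) = 18086.34.
∂Q/∂P = −2290.
E = (-2290) × (5.92/18086.34) = -0.7495…

-0.75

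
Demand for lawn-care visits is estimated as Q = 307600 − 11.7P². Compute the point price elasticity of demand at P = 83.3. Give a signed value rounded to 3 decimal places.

dQ/dP = −2·11.7·P = -1949.22. At P = 83.3, Q = 226414.987.
Ed = (dQ/dP)·(P/Q) = (-1949.22) × (83.3/226414.987) = -0.71713…

-0.717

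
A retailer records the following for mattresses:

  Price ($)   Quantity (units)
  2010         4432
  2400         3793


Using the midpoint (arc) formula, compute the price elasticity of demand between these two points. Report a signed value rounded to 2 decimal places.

-0.88

%ΔQ = (3793 − 4432) / [(4432 + 3793)/2] = -639/4112.5 = -0.155379…
%ΔP = (2400 − 2010) / [(2010 + 2400)/2] = 390/2205 = 0.176870…
Arc Ed = %ΔQ / %ΔP = (-639/4112.5) / (390/2205) = -0.8784…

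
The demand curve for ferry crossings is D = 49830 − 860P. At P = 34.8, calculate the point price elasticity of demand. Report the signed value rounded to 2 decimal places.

dD/dP = −860. At P = 34.8, D = 49830 − 860(34.8) = 19902.
Ed = (dD/dP)·(P/D) = −860 × (34.8/19902) = -1.5037…

-1.50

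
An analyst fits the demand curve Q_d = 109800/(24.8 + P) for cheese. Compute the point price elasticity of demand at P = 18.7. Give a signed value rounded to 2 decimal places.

-0.43

dQ_d/dP = −109800/(24.8 + P)² = -58.0262. At P = 18.7, Q_d = 2524.14.
Ed = (dQ_d/dP)·(P/Q_d) = (-58.0262) × (18.7/2524.14) = -0.4298…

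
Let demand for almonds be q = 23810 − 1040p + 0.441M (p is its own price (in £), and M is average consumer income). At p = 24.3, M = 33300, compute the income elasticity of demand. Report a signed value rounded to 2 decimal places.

At the given values, q = 23810 − 1040(24.3) + 0.441(33300) = 13223.3.
∂q/∂M = 0.441.
E = (0.441) × (33300/13223.3) = 1.1105…

1.11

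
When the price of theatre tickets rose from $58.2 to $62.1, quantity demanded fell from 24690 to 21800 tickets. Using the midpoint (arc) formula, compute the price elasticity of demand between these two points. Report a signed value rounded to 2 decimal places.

%ΔQ = (21800 − 24690) / [(24690 + 21800)/2] = -2890/23245 = -0.124327…
%ΔP = (62.1 − 58.2) / [(58.2 + 62.1)/2] = 3.9/60.15 = 0.064837…
Arc Ed = %ΔQ / %ΔP = (-2890/23245) / (3.9/60.15) = -1.9175…

-1.92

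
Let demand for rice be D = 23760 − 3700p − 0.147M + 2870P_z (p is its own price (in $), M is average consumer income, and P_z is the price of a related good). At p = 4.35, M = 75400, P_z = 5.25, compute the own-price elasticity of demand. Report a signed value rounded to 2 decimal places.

-1.38

At the given values, D = 23760 − 3700(4.35) − 0.147(75400) + 2870(5.25) = 11648.7.
∂D/∂p = −3700.
E = (-3700) × (4.35/11648.7) = -1.3816…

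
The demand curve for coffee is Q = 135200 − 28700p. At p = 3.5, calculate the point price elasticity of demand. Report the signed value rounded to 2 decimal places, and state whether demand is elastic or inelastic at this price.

-2.89; elastic

dQ/dp = −28700. At p = 3.5, Q = 135200 − 28700(3.5) = 34750.
Ed = (dQ/dp)·(p/Q) = −28700 × (3.5/34750) = -2.8906…
|Ed| = 2.89 > 1, so demand is elastic.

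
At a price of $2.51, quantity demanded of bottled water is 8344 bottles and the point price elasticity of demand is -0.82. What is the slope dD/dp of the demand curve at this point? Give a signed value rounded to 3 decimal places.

Ed = (dD/dp)·(p/D) ⇒ dD/dp = Ed·D/p = (-0.82)·8344/2.51 = -2725.92828…

-2725.928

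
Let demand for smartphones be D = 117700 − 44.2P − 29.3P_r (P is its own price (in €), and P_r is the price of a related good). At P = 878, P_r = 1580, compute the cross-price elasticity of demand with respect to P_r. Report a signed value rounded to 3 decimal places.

-1.420

At the given values, D = 117700 − 44.2(878) − 29.3(1580) = 32598.4.
∂D/∂P_r = -29.3.
E = (-29.3) × (1580/32598.4) = -1.42013…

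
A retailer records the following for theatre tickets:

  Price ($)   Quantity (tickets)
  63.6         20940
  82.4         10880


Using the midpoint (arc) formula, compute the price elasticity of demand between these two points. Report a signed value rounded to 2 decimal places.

-2.46

%ΔQ = (10880 − 20940) / [(20940 + 10880)/2] = -10060/15910 = -0.632306…
%ΔP = (82.4 − 63.6) / [(63.6 + 82.4)/2] = 18.8/73 = 0.257534…
Arc Ed = %ΔQ / %ΔP = (-10060/15910) / (18.8/73) = -2.4552…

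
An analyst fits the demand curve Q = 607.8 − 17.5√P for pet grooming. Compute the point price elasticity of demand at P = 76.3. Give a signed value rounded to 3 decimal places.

-0.168

dQ/dP = −17.5/(2√P) = -1.00172. At P = 76.3, Q = 454.938.
Ed = (dQ/dP)·(P/Q) = (-1.00172) × (76.3/454.938) = -0.16800…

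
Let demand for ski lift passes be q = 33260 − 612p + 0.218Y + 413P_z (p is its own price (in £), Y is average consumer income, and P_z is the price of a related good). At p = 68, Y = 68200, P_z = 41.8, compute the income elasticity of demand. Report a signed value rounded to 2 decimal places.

0.63

At the given values, q = 33260 − 612(68) + 0.218(68200) + 413(41.8) = 23775.
∂q/∂Y = 0.218.
E = (0.218) × (68200/23775) = 0.6253…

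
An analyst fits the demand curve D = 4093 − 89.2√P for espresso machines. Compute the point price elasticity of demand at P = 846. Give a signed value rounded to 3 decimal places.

dD/dP = −89.2/(2√P) = -1.53338. At P = 846, D = 1498.52.
Ed = (dD/dP)·(P/D) = (-1.53338) × (846/1498.52) = -0.86567…

-0.866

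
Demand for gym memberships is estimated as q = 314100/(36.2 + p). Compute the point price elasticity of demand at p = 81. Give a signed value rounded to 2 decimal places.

dq/dp = −314100/(36.2 + p)² = -22.8672. At p = 81, q = 2680.03.
Ed = (dq/dp)·(p/q) = (-22.8672) × (81/2680.03) = -0.6911…

-0.69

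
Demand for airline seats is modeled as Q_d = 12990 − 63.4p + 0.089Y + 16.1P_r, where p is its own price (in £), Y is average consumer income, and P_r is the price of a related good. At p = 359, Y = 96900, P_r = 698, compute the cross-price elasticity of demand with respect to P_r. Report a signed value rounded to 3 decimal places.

At the given values, Q_d = 12990 − 63.4(359) + 0.089(96900) + 16.1(698) = 10091.3.
∂Q_d/∂P_r = 16.1.
E = (16.1) × (698/10091.3) = 1.11361…

1.114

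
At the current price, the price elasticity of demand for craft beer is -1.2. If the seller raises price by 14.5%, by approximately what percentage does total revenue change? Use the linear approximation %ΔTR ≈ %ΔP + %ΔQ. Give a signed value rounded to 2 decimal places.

%ΔQ ≈ Ed × %ΔP = (-1.2) × (+14.5%) = -17.4000%
%ΔTR ≈ %ΔP + %ΔQ = (+14.5%) + (-17.4000%) = -2.9000%

-2.90%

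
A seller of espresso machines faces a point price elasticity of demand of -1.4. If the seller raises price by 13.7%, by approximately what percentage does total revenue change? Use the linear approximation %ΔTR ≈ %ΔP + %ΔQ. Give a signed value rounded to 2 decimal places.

-5.48%

%ΔQ ≈ Ed × %ΔP = (-1.4) × (+13.7%) = -19.1800%
%ΔTR ≈ %ΔP + %ΔQ = (+13.7%) + (-19.1800%) = -5.4800%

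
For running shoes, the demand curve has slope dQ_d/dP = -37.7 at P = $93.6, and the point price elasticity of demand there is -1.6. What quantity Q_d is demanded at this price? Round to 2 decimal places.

Ed = (dQ_d/dP)·(P/Q_d) ⇒ Q_d = (dQ_d/dP)·P/Ed = (-37.7)·93.6/(-1.6) = 2205.45

2205.45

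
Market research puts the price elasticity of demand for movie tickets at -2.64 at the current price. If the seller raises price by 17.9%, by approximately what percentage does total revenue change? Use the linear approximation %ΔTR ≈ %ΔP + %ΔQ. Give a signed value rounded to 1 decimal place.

%ΔQ ≈ Ed × %ΔP = (-2.64) × (+17.9%) = -47.2560%
%ΔTR ≈ %ΔP + %ΔQ = (+17.9%) + (-47.2560%) = -29.3560%

-29.4%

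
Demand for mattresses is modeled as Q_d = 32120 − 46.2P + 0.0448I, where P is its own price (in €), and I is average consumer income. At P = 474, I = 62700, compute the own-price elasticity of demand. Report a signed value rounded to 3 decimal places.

At the given values, Q_d = 32120 − 46.2(474) + 0.0448(62700) = 13030.16.
∂Q_d/∂P = −46.2.
E = (-46.2) × (474/13030.16) = -1.68062…

-1.681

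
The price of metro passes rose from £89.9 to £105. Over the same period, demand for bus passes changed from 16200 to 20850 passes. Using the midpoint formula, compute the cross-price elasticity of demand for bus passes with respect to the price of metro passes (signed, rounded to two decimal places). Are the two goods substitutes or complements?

1.62; substitutes

%ΔQ_{bus passes} = (20850 − 16200)/avg = 4650/18525 = 0.251012…
%ΔP_{metro passes} = (105 − 89.9)/avg = 15.1/97.45 = 0.154951…
E_cross = (4650/18525) / (15.1/97.45) = 1.6199…
E_cross > 0 ⇒ the goods are substitutes.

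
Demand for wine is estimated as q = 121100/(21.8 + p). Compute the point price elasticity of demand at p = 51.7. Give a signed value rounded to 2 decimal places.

-0.70

dq/dp = −121100/(21.8 + p)² = -22.4166. At p = 51.7, q = 1647.62.
Ed = (dq/dp)·(p/q) = (-22.4166) × (51.7/1647.62) = -0.7034…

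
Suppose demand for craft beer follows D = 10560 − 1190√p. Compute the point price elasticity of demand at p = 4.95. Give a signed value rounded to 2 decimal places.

dD/dp = −1190/(2√p) = -267.433. At p = 4.95, D = 7912.42.
Ed = (dD/dp)·(p/D) = (-267.433) × (4.95/7912.42) = -0.1673…

-0.17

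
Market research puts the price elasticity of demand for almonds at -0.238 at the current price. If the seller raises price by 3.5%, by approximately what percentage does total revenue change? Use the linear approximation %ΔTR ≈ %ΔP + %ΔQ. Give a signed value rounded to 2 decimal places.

%ΔQ ≈ Ed × %ΔP = (-0.238) × (+3.5%) = -0.8330%
%ΔTR ≈ %ΔP + %ΔQ = (+3.5%) + (-0.8330%) = +2.6670%

+2.67%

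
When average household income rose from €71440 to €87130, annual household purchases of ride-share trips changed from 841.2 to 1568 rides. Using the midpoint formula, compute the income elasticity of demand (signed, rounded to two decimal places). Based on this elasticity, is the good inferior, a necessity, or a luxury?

3.05; luxury

%ΔQ = (1568 − 841.2)/[( 841.2 + 1568)/2] = 726.8/1204.6 = 0.603353…
%ΔIncome = (87130 − 71440)/[( 71440 + 87130)/2] = 15690/79285 = 0.197893…
E_income = (726.8/1204.6) / (15690/79285) = 3.0488…
E_income > 1 ⇒ normal good, luxury.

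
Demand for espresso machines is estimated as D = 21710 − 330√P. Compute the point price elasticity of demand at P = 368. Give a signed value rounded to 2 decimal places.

dD/dP = −330/(2√P) = -8.60122. At P = 368, D = 15379.5.
Ed = (dD/dP)·(P/D) = (-8.60122) × (368/15379.5) = -0.2058…

-0.21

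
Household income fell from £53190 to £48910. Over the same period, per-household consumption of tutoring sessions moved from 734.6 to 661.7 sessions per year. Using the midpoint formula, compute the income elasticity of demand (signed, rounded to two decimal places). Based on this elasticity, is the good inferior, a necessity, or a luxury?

1.25; luxury

%ΔQ = (661.7 − 734.6)/[( 734.6 + 661.7)/2] = -72.9/698.15 = -0.104418…
%ΔIncome = (48910 − 53190)/[( 53190 + 48910)/2] = -4280/51050 = -0.083839…
E_income = (-72.9/698.15) / (-4280/51050) = 1.2454…
E_income > 1 ⇒ normal good, luxury.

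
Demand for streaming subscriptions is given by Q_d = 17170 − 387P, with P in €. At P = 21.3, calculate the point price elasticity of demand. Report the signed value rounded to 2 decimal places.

dQ_d/dP = −387. At P = 21.3, Q_d = 17170 − 387(21.3) = 8926.9.
Ed = (dQ_d/dP)·(P/Q_d) = −387 × (21.3/8926.9) = -0.9234…

-0.92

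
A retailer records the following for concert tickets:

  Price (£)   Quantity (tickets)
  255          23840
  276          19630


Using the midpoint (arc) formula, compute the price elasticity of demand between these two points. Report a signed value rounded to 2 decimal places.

%ΔQ = (19630 − 23840) / [(23840 + 19630)/2] = -4210/21735 = -0.193696…
%ΔP = (276 − 255) / [(255 + 276)/2] = 21/265.5 = 0.079096…
Arc Ed = %ΔQ / %ΔP = (-4210/21735) / (21/265.5) = -2.4488…

-2.45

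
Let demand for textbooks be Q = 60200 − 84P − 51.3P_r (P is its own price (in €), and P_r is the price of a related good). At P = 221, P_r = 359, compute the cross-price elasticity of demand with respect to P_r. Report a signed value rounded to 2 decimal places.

At the given values, Q = 60200 − 84(221) − 51.3(359) = 23219.3.
∂Q/∂P_r = -51.3.
E = (-51.3) × (359/23219.3) = -0.7931…

-0.79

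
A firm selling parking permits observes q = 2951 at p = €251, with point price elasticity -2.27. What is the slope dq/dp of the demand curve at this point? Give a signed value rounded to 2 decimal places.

Ed = (dq/dp)·(p/q) ⇒ dq/dp = Ed·q/p = (-2.27)·2951/251 = -26.6883…

-26.69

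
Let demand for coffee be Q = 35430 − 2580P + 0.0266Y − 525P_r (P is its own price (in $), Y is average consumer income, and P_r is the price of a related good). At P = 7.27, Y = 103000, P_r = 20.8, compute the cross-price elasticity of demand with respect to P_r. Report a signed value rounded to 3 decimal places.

At the given values, Q = 35430 − 2580(7.27) + 0.0266(103000) − 525(20.8) = 8493.2.
∂Q/∂P_r = -525.
E = (-525) × (20.8/8493.2) = -1.28573…

-1.286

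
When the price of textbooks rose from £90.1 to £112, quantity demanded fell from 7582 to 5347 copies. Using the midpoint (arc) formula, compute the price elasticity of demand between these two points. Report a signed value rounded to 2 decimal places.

-1.60

%ΔQ = (5347 − 7582) / [(7582 + 5347)/2] = -2235/6464.5 = -0.345734…
%ΔP = (112 − 90.1) / [(90.1 + 112)/2] = 21.9/101.05 = 0.216724…
Arc Ed = %ΔQ / %ΔP = (-2235/6464.5) / (21.9/101.05) = -1.5952…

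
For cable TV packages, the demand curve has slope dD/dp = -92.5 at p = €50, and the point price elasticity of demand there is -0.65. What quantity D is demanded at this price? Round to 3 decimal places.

Ed = (dD/dp)·(p/D) ⇒ D = (dD/dp)·p/Ed = (-92.5)·50/(-0.65) = 7115.38461…

7115.385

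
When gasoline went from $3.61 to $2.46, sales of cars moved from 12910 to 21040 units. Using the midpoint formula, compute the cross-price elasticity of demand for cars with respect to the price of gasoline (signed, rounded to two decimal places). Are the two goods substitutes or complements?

%ΔQ_{cars} = (21040 − 12910)/avg = 8130/16975 = 0.478939…
%ΔP_{gasoline} = (2.46 − 3.61)/avg = -1.15/3.035 = -0.378912…
E_cross = (8130/16975) / (-1.15/3.035) = -1.2639…
E_cross < 0 ⇒ the goods are complements.

-1.26; complements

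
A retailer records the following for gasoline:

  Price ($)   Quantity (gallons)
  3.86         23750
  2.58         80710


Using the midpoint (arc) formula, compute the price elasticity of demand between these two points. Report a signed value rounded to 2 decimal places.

%ΔQ = (80710 − 23750) / [(23750 + 80710)/2] = 56960/52230 = 1.090560…
%ΔP = (2.58 − 3.86) / [(3.86 + 2.58)/2] = -1.28/3.22 = -0.397515…
Arc Ed = %ΔQ / %ΔP = (56960/52230) / (-1.28/3.22) = -2.7434…

-2.74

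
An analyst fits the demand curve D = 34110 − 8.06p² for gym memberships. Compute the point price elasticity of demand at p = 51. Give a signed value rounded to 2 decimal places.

dD/dp = −2·8.06·p = -822.12. At p = 51, D = 13145.94.
Ed = (dD/dp)·(p/D) = (-822.12) × (51/13145.94) = -3.1894…

-3.19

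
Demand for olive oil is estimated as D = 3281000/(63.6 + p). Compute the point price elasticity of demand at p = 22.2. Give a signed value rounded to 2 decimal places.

dD/dp = −3281000/(63.6 + p)² = -445.689. At p = 22.2, D = 38240.1.
Ed = (dD/dp)·(p/D) = (-445.689) × (22.2/38240.1) = -0.2587…

-0.26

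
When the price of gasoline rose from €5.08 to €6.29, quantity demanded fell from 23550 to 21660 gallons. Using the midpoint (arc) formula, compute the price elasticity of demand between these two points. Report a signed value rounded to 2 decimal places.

%ΔQ = (21660 − 23550) / [(23550 + 21660)/2] = -1890/22605 = -0.083609…
%ΔP = (6.29 − 5.08) / [(5.08 + 6.29)/2] = 1.21/5.685 = 0.212840…
Arc Ed = %ΔQ / %ΔP = (-1890/22605) / (1.21/5.685) = -0.3928…

-0.39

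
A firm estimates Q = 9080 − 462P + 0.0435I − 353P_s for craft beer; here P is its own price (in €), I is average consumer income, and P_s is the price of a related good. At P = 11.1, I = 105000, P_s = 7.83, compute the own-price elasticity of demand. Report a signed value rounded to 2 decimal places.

At the given values, Q = 9080 − 462(11.1) + 0.0435(105000) − 353(7.83) = 5755.31.
∂Q/∂P = −462.
E = (-462) × (11.1/5755.31) = -0.8910…

-0.89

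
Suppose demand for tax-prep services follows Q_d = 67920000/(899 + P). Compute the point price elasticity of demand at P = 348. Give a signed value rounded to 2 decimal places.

-0.28

dQ_d/dP = −67920000/(899 + P)² = -43.6782. At P = 348, Q_d = 54466.7.
Ed = (dQ_d/dP)·(P/Q_d) = (-43.6782) × (348/54466.7) = -0.2790…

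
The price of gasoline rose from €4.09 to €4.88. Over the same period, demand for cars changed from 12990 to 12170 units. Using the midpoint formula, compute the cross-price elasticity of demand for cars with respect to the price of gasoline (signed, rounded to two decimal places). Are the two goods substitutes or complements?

%ΔQ_{cars} = (12170 − 12990)/avg = -820/12580 = -0.065182…
%ΔP_{gasoline} = (4.88 − 4.09)/avg = 0.79/4.485 = 0.176142…
E_cross = (-820/12580) / (0.79/4.485) = -0.3700…
E_cross < 0 ⇒ the goods are complements.

-0.37; complements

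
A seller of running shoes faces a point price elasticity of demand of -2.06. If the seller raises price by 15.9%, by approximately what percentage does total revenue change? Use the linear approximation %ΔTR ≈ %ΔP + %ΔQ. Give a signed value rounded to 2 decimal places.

%ΔQ ≈ Ed × %ΔP = (-2.06) × (+15.9%) = -32.7540%
%ΔTR ≈ %ΔP + %ΔQ = (+15.9%) + (-32.7540%) = -16.8540%

-16.85%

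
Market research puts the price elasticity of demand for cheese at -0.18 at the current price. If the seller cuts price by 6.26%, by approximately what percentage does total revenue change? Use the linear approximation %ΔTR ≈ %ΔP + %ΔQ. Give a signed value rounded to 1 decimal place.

-5.1%

%ΔQ ≈ Ed × %ΔP = (-0.18) × (-6.26%) = +1.1268%
%ΔTR ≈ %ΔP + %ΔQ = (-6.26%) + (+1.1268%) = -5.1332%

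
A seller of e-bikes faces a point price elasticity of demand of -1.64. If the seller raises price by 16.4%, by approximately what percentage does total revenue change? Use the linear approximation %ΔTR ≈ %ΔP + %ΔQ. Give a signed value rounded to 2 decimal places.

%ΔQ ≈ Ed × %ΔP = (-1.64) × (+16.4%) = -26.8960%
%ΔTR ≈ %ΔP + %ΔQ = (+16.4%) + (-26.8960%) = -10.4960%

-10.50%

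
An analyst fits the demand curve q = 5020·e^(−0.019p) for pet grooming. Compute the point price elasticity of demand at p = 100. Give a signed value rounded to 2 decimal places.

dq/dp = −0.019·q = -14.2659. At p = 100, q = 750.834.
Ed = (dq/dp)·(p/q) = (-14.2659) × (100/750.834) = -1.9

-1.90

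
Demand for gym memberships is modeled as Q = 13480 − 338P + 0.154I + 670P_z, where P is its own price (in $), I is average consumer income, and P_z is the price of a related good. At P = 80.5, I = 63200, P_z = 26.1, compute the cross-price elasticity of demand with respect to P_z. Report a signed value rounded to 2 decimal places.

1.30

At the given values, Q = 13480 − 338(80.5) + 0.154(63200) + 670(26.1) = 13490.8.
∂Q/∂P_z = 670.
E = (670) × (26.1/13490.8) = 1.2962…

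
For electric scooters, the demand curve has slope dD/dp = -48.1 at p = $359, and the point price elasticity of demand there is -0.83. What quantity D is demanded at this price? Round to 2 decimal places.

Ed = (dD/dp)·(p/D) ⇒ D = (dD/dp)·p/Ed = (-48.1)·359/(-0.83) = 20804.6987…

20804.70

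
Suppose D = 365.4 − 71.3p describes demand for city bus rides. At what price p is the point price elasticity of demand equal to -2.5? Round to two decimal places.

Ed = −71.3p/(365.4 − 71.3p). Set this equal to -2.5:
71.3p = 2.5·(365.4 − 71.3p) ⇒ 71.3p(1 + 2.5) = 2.5·365.4
p = 2.5·365.4 / (71.3·3.5) = 3.6605…

3.66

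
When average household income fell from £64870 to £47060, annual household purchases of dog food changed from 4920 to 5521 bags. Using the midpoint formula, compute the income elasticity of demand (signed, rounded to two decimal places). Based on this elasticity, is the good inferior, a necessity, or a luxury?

%ΔQ = (5521 − 4920)/[( 4920 + 5521)/2] = 601/5220.5 = 0.115123…
%ΔIncome = (47060 − 64870)/[( 64870 + 47060)/2] = -17810/55965 = -0.318234…
E_income = (601/5220.5) / (-17810/55965) = -0.3617…
E_income < 0 ⇒ inferior good.

-0.36; inferior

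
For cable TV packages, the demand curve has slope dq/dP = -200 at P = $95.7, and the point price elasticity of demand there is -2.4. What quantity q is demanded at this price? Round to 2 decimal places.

7975.00

Ed = (dq/dP)·(P/q) ⇒ q = (dq/dP)·P/Ed = (-200)·95.7/(-2.4) = 7975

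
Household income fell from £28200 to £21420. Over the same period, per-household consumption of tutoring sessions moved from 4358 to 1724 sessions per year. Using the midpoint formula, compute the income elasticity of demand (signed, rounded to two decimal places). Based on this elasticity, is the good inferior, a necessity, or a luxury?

%ΔQ = (1724 − 4358)/[( 4358 + 1724)/2] = -2634/3041 = -0.866162…
%ΔIncome = (21420 − 28200)/[( 28200 + 21420)/2] = -6780/24810 = -0.273276…
E_income = (-2634/3041) / (-6780/24810) = 3.1695…
E_income > 1 ⇒ normal good, luxury.

3.17; luxury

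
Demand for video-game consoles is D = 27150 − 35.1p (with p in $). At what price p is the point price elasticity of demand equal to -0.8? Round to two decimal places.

343.78

Ed = −35.1p/(27150 − 35.1p). Set this equal to -0.8:
35.1p = 0.8·(27150 − 35.1p) ⇒ 35.1p(1 + 0.8) = 0.8·27150
p = 0.8·27150 / (35.1·1.8) = 343.7796…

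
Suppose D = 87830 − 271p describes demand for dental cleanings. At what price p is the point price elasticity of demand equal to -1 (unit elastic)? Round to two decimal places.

Ed = −271p/(87830 − 271p). Set this equal to -1:
271p = 1·(87830 − 271p) ⇒ 271p(1 + 1) = 1·87830
p = 1·87830 / (271·2) = 162.0479…

162.05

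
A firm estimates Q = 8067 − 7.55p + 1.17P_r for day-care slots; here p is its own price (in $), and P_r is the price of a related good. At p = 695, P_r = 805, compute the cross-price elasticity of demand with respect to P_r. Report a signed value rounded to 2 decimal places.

0.25

At the given values, Q = 8067 − 7.55(695) + 1.17(805) = 3761.6.
∂Q/∂P_r = 1.17.
E = (1.17) × (805/3761.6) = 0.2503…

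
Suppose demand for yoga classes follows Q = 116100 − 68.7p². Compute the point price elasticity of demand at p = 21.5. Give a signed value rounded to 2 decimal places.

-0.75

dQ/dp = −2·68.7·p = -2954.1. At p = 21.5, Q = 84343.425.
Ed = (dQ/dp)·(p/Q) = (-2954.1) × (21.5/84343.425) = -0.7530…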